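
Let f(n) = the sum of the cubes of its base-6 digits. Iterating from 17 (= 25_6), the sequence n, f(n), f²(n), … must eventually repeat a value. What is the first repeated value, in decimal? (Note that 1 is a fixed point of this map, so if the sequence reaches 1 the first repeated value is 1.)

17 = (2,5)_6 → 2³ + 5³ = 8 + 125 = 133
133 = (3,4,1)_6 → 3³ + 4³ + 1³ = 27 + 64 + 1 = 92
92 = (2,3,2)_6 → 2³ + 3³ + 2³ = 8 + 27 + 8 = 43
43 = (1,1,1)_6 → 1³ + 1³ + 1³ = 1 + 1 + 1 = 3
3 = (3)_6 → 3³ = 27
27 = (4,3)_6 → 4³ + 3³ = 64 + 27 = 91
91 = (2,3,1)_6 → 2³ + 3³ + 1³ = 8 + 27 + 1 = 36
36 = (1,0,0)_6 → 1³ + 0³ + 0³ = 1 + 0 + 0 = 1  — reached the fixed point 1.
1 → 1, so 1 is the first repeated value.

1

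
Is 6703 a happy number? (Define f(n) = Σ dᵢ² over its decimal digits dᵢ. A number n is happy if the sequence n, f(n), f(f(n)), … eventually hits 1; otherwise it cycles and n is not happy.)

6703 → 6² + 7² + 0² + 3² = 94
94 → 9² + 4² = 97
97 → 9² + 7² = 130
130 → 1² + 3² + 0² = 10
10 → 1² + 0² = 1  — reached 1.

happy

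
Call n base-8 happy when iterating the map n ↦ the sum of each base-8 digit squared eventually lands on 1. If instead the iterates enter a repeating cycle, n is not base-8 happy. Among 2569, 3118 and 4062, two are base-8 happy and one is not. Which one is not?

2569: 2569 → 27 → 18 → 8 → 1  — reaches 1 (base-8 happy)
3118: 3118 → 97 → 18 → 8 → 1  — reaches 1 (base-8 happy)
4062: 4062 → 143 → 54 → 72 → 2 → 4 → 16 → 4  — repeats 4 (not base-8 happy)

4062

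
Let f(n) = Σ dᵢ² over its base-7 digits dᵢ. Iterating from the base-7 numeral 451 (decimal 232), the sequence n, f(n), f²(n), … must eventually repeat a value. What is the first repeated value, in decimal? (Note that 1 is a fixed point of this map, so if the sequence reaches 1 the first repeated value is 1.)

232 = (4,5,1)_7 → 4² + 5² + 1² = 16 + 25 + 1 = 42
42 = (6,0)_7 → 6² + 0² = 36 + 0 = 36
36 = (5,1)_7 → 5² + 1² = 25 + 1 = 26
26 = (3,5)_7 → 3² + 5² = 9 + 25 = 34
34 = (4,6)_7 → 4² + 6² = 16 + 36 = 52
52 = (1,0,3)_7 → 1² + 0² + 3² = 1 + 0 + 9 = 10
10 = (1,3)_7 → 1² + 3² = 1 + 9 = 10  — 10 already appeared earlier.

10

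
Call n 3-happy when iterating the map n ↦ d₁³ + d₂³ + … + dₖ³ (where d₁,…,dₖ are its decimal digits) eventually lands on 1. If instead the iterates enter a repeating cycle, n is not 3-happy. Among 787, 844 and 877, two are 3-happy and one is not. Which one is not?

844

787: 787 → 1198 → 1243 → 100 → 1  — reaches 1 (3-happy)
844: 844 → 640 → 280 → 520 → 133 → 55 → 250 → 133  — repeats 133 (not 3-happy)
877: 877 → 1198 → 1243 → 100 → 1  — reaches 1 (3-happy)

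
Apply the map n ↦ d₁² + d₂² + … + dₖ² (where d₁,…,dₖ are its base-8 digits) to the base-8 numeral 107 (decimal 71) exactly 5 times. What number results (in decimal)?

5

71 = (1,0,7)_8 → 1² + 0² + 7² = 1 + 0 + 49 = 50
50 = (6,2)_8 → 6² + 2² = 36 + 4 = 40
40 = (5,0)_8 → 5² + 0² = 25 + 0 = 25
25 = (3,1)_8 → 3² + 1² = 9 + 1 = 10
10 = (1,2)_8 → 1² + 2² = 1 + 4 = 5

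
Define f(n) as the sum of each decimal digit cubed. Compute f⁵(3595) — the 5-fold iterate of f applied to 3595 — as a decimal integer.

217

3595 → 3³ + 5³ + 9³ + 5³ = 1006
1006 → 1³ + 0³ + 0³ + 6³ = 217
217 → 2³ + 1³ + 7³ = 352
352 → 3³ + 5³ + 2³ = 160
160 → 1³ + 6³ + 0³ = 217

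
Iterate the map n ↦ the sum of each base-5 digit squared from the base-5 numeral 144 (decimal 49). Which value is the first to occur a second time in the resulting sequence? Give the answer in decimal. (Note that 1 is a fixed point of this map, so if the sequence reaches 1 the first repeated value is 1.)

49 = (1,4,4)_5 → 1² + 4² + 4² = 1 + 16 + 16 = 33
33 = (1,1,3)_5 → 1² + 1² + 3² = 1 + 1 + 9 = 11
11 = (2,1)_5 → 2² + 1² = 4 + 1 = 5
5 = (1,0)_5 → 1² + 0² = 1 + 0 = 1  — reached the fixed point 1.
1 → 1, so 1 is the first repeated value.

1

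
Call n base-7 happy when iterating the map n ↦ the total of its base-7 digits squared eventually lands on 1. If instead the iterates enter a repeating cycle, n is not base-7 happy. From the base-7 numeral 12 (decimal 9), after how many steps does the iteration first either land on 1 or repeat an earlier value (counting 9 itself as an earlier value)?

9 = (1,2)_7 → 1² + 2² = 1 + 4 = 5
5 = (5)_7 → 5² = 25
25 = (3,4)_7 → 3² + 4² = 9 + 16 = 25  — 25 repeats.
That took 3 steps.

3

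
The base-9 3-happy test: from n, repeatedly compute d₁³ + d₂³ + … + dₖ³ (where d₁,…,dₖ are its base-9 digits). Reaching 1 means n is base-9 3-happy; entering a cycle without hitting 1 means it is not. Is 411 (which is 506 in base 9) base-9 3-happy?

411 = (5,0,6)_9 → 5³ + 0³ + 6³ = 341
341 = (4,1,8)_9 → 4³ + 1³ + 8³ = 577
577 = (7,1,1)_9 → 7³ + 1³ + 1³ = 345
345 = (4,2,3)_9 → 4³ + 2³ + 3³ = 99
99 = (1,2,0)_9 → 1³ + 2³ + 0³ = 9
9 = (1,0)_9 → 1³ + 0³ = 1  — reached 1.

base-9 3-happy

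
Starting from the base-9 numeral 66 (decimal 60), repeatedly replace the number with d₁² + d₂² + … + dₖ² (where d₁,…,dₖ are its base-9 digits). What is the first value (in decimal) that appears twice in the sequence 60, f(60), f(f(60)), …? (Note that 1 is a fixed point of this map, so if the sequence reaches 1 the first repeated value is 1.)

60 = (6,6)_9 → 6² + 6² = 72
72 = (8,0)_9 → 8² + 0² = 64
64 = (7,1)_9 → 7² + 1² = 50
50 = (5,5)_9 → 5² + 5² = 50  — 50 already appeared earlier.

50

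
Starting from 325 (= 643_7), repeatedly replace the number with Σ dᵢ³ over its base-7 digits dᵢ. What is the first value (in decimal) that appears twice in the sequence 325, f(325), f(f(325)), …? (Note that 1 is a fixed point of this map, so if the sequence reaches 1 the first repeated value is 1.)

325 = (6,4,3)_7 → 6³ + 4³ + 3³ = 216 + 64 + 27 = 307
307 = (6,1,6)_7 → 6³ + 1³ + 6³ = 216 + 1 + 216 = 433
433 = (1,1,5,6)_7 → 1³ + 1³ + 5³ + 6³ = 1 + 1 + 125 + 216 = 343
343 = (1,0,0,0)_7 → 1³ + 0³ + 0³ + 0³ = 1 + 0 + 0 + 0 = 1  — reached the fixed point 1.
1 → 1, so 1 is the first repeated value.

1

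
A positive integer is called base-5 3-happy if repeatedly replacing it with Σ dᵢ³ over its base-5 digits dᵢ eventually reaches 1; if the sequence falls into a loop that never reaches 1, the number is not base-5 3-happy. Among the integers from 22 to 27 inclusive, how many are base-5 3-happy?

1

22: 22 → 72 → 80 → 28 → 28  (repeats 28)
23: 23 → 91 → 55 → 9 → 65 → 35 → 9  (repeats 9)
24: 24 → 128 → 28 → 28  (repeats 28)
25: 25 → 1  (reaches 1)
26: 26 → 2 → 8 → 28 → 28  (repeats 28)
27: 27 → 9 → 65 → 35 → 9  (repeats 9)
base-5 3-happy: 25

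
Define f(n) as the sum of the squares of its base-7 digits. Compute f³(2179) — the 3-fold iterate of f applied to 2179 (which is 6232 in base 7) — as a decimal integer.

13

2179 = (6,2,3,2)_7 → 6² + 2² + 3² + 2² = 36 + 4 + 9 + 4 = 53
53 = (1,0,4)_7 → 1² + 0² + 4² = 1 + 0 + 16 = 17
17 = (2,3)_7 → 2² + 3² = 4 + 9 = 13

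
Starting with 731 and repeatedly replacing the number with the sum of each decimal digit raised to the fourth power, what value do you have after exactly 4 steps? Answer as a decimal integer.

731 → 7⁴ + 3⁴ + 1⁴ = 2483
2483 → 2⁴ + 4⁴ + 8⁴ + 3⁴ = 4449
4449 → 4⁴ + 4⁴ + 4⁴ + 9⁴ = 7329
7329 → 7⁴ + 3⁴ + 2⁴ + 9⁴ = 9059

9059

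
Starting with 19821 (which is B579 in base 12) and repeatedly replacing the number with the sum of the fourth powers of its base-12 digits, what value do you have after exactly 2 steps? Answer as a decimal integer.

98

19821 = (11,5,7,9)_12 → 24228
24228 = (1,2,0,3,0)_12 → 98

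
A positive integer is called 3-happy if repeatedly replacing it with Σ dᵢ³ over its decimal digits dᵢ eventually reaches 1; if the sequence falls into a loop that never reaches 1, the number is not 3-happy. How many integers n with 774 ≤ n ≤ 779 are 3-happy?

774: 774 → 750 → 468 → 792 → 1080 → 513 → 153 → 153  (repeats 153)
775: 775 → 811 → 514 → 190 → 730 → 370 → 370  (repeats 370)
776: 776 → 902 → 737 → 713 → 371 → 371  (repeats 371)
777: 777 → 1029 → 738 → 882 → 1032 → 36 → 243 → 99 → 1458 → 702 → 351 → 153 → 153  (repeats 153)
778: 778 → 1198 → 1243 → 100 → 1  (reaches 1)
779: 779 → 1415 → 191 → 731 → 371 → 371  (repeats 371)
3-happy: 778

1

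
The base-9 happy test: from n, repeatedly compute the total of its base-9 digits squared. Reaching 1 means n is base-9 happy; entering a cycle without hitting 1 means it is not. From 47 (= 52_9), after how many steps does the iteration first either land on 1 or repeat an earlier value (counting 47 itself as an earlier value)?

7

47 = (5,2)_9 → 5² + 2² = 25 + 4 = 29
29 = (3,2)_9 → 3² + 2² = 9 + 4 = 13
13 = (1,4)_9 → 1² + 4² = 1 + 16 = 17
17 = (1,8)_9 → 1² + 8² = 1 + 64 = 65
65 = (7,2)_9 → 7² + 2² = 49 + 4 = 53
53 = (5,8)_9 → 5² + 8² = 25 + 64 = 89
89 = (1,0,8)_9 → 1² + 0² + 8² = 1 + 0 + 64 = 65  — 65 repeats.
That took 7 steps.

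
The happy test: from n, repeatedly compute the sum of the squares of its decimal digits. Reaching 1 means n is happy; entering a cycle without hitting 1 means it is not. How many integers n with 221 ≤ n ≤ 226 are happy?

1

221: 221 → 9 → 81 → 65 → 61 → 37 → 58 → 89 → 145 → 42 → 20 → 4 → 16 → 37  — not happy
222: 222 → 12 → 5 → 25 → 29 → 85 → 89 → 145 → 42 → 20 → 4 → 16 → 37 → 58 → 89  — not happy
223: 223 → 17 → 50 → 25 → 29 → 85 → 89 → 145 → 42 → 20 → 4 → 16 → 37 → 58 → 89  — not happy
224: 224 → 24 → 20 → 4 → 16 → 37 → 58 → 89 → 145 → 42 → 20  — not happy
225: 225 → 33 → 18 → 65 → 61 → 37 → 58 → 89 → 145 → 42 → 20 → 4 → 16 → 37  — not happy
226: 226 → 44 → 32 → 13 → 10 → 1  — happy
happy: 226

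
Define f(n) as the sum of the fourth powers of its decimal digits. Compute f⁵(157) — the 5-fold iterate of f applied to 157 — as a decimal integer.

157 → 3027
3027 → 2498
2498 → 10929
10929 → 13139
13139 → 6725

6725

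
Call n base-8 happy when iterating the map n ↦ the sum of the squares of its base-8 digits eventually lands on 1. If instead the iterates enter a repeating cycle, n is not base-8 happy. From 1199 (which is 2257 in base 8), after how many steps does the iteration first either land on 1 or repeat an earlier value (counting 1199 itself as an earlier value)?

1199 = (2,2,5,7)_8 → 2² + 2² + 5² + 7² = 4 + 4 + 25 + 49 = 82
82 = (1,2,2)_8 → 1² + 2² + 2² = 1 + 4 + 4 = 9
9 = (1,1)_8 → 1² + 1² = 1 + 1 = 2
2 = (2)_8 → 2² = 4
4 = (4)_8 → 4² = 16
16 = (2,0)_8 → 2² + 0² = 4 + 0 = 4  — 4 repeats.
That took 6 steps.

6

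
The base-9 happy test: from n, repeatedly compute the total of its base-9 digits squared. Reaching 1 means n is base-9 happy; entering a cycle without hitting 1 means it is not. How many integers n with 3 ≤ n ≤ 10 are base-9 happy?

3: 3 → 9 → 1  — base-9 happy
4: 4 → 16 → 50 → 50  — not base-9 happy
5: 5 → 25 → 53 → 89 → 65 → 53  — not base-9 happy
6: 6 → 36 → 16 → 50 → 50  — not base-9 happy
7: 7 → 49 → 41 → 41  — not base-9 happy
8: 8 → 64 → 50 → 50  — not base-9 happy
9: 9 → 1  — base-9 happy
10: 10 → 2 → 4 → 16 → 50 → 50  — not base-9 happy
base-9 happy: 3, 9

2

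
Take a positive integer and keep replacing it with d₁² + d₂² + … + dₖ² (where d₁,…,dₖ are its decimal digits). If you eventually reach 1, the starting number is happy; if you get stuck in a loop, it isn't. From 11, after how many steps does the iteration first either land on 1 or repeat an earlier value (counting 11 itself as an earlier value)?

11 → 1² + 1² = 1 + 1 = 2
2 → 2² = 4
4 → 4² = 16
16 → 1² + 6² = 1 + 36 = 37
37 → 3² + 7² = 9 + 49 = 58
58 → 5² + 8² = 25 + 64 = 89
89 → 8² + 9² = 64 + 81 = 145
145 → 1² + 4² + 5² = 1 + 16 + 25 = 42
42 → 4² + 2² = 16 + 4 = 20
20 → 2² + 0² = 4 + 0 = 4  — 4 repeats.
That took 10 steps.

10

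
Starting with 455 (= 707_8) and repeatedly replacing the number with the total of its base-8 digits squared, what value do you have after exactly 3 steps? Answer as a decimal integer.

455 = (7,0,7)_8 → 7² + 0² + 7² = 49 + 0 + 49 = 98
98 = (1,4,2)_8 → 1² + 4² + 2² = 1 + 16 + 4 = 21
21 = (2,5)_8 → 2² + 5² = 4 + 25 = 29

29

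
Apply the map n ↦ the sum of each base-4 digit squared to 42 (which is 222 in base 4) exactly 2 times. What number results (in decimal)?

42 = (2,2,2)_4 → 2² + 2² + 2² = 4 + 4 + 4 = 12
12 = (3,0)_4 → 3² + 0² = 9 + 0 = 9

9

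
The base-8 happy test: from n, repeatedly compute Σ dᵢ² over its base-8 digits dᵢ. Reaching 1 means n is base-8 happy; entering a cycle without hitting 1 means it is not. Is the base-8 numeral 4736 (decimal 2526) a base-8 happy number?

2526 = (4,7,3,6)_8 → 4² + 7² + 3² + 6² = 16 + 49 + 9 + 36 = 110
110 = (1,5,6)_8 → 1² + 5² + 6² = 1 + 25 + 36 = 62
62 = (7,6)_8 → 7² + 6² = 49 + 36 = 85
85 = (1,2,5)_8 → 1² + 2² + 5² = 1 + 4 + 25 = 30
30 = (3,6)_8 → 3² + 6² = 9 + 36 = 45
45 = (5,5)_8 → 5² + 5² = 25 + 25 = 50
50 = (6,2)_8 → 6² + 2² = 36 + 4 = 40
40 = (5,0)_8 → 5² + 0² = 25 + 0 = 25
25 = (3,1)_8 → 3² + 1² = 9 + 1 = 10
10 = (1,2)_8 → 1² + 2² = 1 + 4 = 5
5 = (5)_8 → 5² = 25  — 25 already seen; the sequence cycles without reaching 1.

not base-8 happy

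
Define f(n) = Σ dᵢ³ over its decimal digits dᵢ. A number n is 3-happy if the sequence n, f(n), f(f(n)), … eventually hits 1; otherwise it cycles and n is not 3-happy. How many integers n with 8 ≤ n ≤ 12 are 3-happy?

1

8: 8 → 512 → 134 → 92 → 737 → 713 → 371 → 371  (repeats 371)
9: 9 → 729 → 1080 → 513 → 153 → 153  (repeats 153)
10: 10 → 1  (reaches 1)
11: 11 → 2 → 8 → 512 → 134 → 92 → 737 → 713 → 371 → 371  (repeats 371)
12: 12 → 9 → 729 → 1080 → 513 → 153 → 153  (repeats 153)
3-happy: 10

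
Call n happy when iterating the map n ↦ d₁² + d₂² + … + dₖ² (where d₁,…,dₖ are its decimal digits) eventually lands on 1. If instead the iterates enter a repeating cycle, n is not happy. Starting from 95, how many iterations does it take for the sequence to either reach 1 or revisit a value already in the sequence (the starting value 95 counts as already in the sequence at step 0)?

10

95 → 9² + 5² = 106
106 → 1² + 0² + 6² = 37
37 → 3² + 7² = 58
58 → 5² + 8² = 89
89 → 8² + 9² = 145
145 → 1² + 4² + 5² = 42
42 → 4² + 2² = 20
20 → 2² + 0² = 4
4 → 4² = 16
16 → 1² + 6² = 37  — 37 repeats.
That took 10 steps.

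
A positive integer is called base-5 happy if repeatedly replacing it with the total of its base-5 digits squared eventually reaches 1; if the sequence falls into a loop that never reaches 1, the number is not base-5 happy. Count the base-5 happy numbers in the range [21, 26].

2

21: 21 → 17 → 13 → 13  (repeats 13)
22: 22 → 20 → 16 → 10 → 4 → 16  (repeats 16)
23: 23 → 25 → 1  (reaches 1)
24: 24 → 32 → 6 → 2 → 4 → 16 → 10 → 4  (repeats 4)
25: 25 → 1  (reaches 1)
26: 26 → 2 → 4 → 16 → 10 → 4  (repeats 4)
base-5 happy: 23, 25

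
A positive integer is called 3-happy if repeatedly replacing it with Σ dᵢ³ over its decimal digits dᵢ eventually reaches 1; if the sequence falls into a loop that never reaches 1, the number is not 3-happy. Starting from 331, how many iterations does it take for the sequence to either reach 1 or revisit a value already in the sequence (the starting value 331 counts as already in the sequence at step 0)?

4

331 → 3³ + 3³ + 1³ = 27 + 27 + 1 = 55
55 → 5³ + 5³ = 125 + 125 = 250
250 → 2³ + 5³ + 0³ = 8 + 125 + 0 = 133
133 → 1³ + 3³ + 3³ = 1 + 27 + 27 = 55  — 55 repeats.
That took 4 steps.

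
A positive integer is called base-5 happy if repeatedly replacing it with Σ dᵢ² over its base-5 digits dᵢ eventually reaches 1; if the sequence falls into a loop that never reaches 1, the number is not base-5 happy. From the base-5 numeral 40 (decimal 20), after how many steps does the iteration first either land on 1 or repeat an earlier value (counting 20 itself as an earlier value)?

4

20 = (4,0)_5 → 4² + 0² = 16
16 = (3,1)_5 → 3² + 1² = 10
10 = (2,0)_5 → 2² + 0² = 4
4 = (4)_5 → 4² = 16  — 16 repeats.
That took 4 steps.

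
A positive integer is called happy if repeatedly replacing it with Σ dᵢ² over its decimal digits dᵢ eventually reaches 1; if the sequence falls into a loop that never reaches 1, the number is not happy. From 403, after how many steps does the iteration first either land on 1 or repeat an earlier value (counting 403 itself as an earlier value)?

403 → 4² + 0² + 3² = 16 + 0 + 9 = 25
25 → 2² + 5² = 4 + 25 = 29
29 → 2² + 9² = 4 + 81 = 85
85 → 8² + 5² = 64 + 25 = 89
89 → 8² + 9² = 64 + 81 = 145
145 → 1² + 4² + 5² = 1 + 16 + 25 = 42
42 → 4² + 2² = 16 + 4 = 20
20 → 2² + 0² = 4 + 0 = 4
4 → 4² = 16
16 → 1² + 6² = 1 + 36 = 37
37 → 3² + 7² = 9 + 49 = 58
58 → 5² + 8² = 25 + 64 = 89  — 89 repeats.
That took 12 steps.

12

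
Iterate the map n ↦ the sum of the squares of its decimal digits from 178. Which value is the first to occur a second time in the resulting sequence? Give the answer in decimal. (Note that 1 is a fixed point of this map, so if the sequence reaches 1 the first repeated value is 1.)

178 → 114
114 → 18
18 → 65
65 → 61
61 → 37
37 → 58
58 → 89
89 → 145
145 → 42
42 → 20
20 → 4
4 → 16
16 → 37  — 37 already appeared earlier.

37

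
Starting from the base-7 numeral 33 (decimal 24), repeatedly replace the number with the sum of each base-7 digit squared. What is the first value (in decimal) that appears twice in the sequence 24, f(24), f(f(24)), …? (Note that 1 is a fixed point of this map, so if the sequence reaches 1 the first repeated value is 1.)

2

24 = (3,3)_7 → 3² + 3² = 9 + 9 = 18
18 = (2,4)_7 → 2² + 4² = 4 + 16 = 20
20 = (2,6)_7 → 2² + 6² = 4 + 36 = 40
40 = (5,5)_7 → 5² + 5² = 25 + 25 = 50
50 = (1,0,1)_7 → 1² + 0² + 1² = 1 + 0 + 1 = 2
2 = (2)_7 → 2² = 4
4 = (4)_7 → 4² = 16
16 = (2,2)_7 → 2² + 2² = 4 + 4 = 8
8 = (1,1)_7 → 1² + 1² = 1 + 1 = 2  — 2 already appeared earlier.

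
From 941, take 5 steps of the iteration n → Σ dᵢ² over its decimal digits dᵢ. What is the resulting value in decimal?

4

941 → 9² + 4² + 1² = 98
98 → 9² + 8² = 145
145 → 1² + 4² + 5² = 42
42 → 4² + 2² = 20
20 → 2² + 0² = 4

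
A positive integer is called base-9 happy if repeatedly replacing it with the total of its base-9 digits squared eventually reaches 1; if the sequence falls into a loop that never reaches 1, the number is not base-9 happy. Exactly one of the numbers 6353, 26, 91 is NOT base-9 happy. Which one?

6353: 6353 → 173 → 9 → 1  — reaches 1 (base-9 happy)
26: 26 → 68 → 74 → 68  — repeats 68 (not base-9 happy)
91: 91 → 3 → 9 → 1  — reaches 1 (base-9 happy)

26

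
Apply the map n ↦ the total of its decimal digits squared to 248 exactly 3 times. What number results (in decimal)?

248 → 84
84 → 80
80 → 64

64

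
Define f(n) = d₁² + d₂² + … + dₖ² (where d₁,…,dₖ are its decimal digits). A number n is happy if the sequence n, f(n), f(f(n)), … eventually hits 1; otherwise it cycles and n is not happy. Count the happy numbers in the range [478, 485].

478: 478 → 129 → 86 → 100 → 1  (reaches 1)
479: 479 → 146 → 53 → 34 → 25 → 29 → 85 → 89 → 145 → 42 → 20 → 4 → 16 → 37 → 58 → 89  (repeats 89)
480: 480 → 80 → 64 → 52 → 29 → 85 → 89 → 145 → 42 → 20 → 4 → 16 → 37 → 58 → 89  (repeats 89)
481: 481 → 81 → 65 → 61 → 37 → 58 → 89 → 145 → 42 → 20 → 4 → 16 → 37  (repeats 37)
482: 482 → 84 → 80 → 64 → 52 → 29 → 85 → 89 → 145 → 42 → 20 → 4 → 16 → 37 → 58 → 89  (repeats 89)
483: 483 → 89 → 145 → 42 → 20 → 4 → 16 → 37 → 58 → 89  (repeats 89)
484: 484 → 96 → 117 → 51 → 26 → 40 → 16 → 37 → 58 → 89 → 145 → 42 → 20 → 4 → 16  (repeats 16)
485: 485 → 105 → 26 → 40 → 16 → 37 → 58 → 89 → 145 → 42 → 20 → 4 → 16  (repeats 16)
happy: 478

1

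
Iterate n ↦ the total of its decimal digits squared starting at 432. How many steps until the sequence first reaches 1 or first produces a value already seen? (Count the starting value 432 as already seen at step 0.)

432 → 4² + 3² + 2² = 29
29 → 2² + 9² = 85
85 → 8² + 5² = 89
89 → 8² + 9² = 145
145 → 1² + 4² + 5² = 42
42 → 4² + 2² = 20
20 → 2² + 0² = 4
4 → 4² = 16
16 → 1² + 6² = 37
37 → 3² + 7² = 58
58 → 5² + 8² = 89  — 89 repeats.
That took 11 steps.

11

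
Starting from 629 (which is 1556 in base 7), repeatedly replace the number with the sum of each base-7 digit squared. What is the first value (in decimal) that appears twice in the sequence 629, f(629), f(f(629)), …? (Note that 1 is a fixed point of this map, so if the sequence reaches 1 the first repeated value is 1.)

25

629 = (1,5,5,6)_7 → 1² + 5² + 5² + 6² = 1 + 25 + 25 + 36 = 87
87 = (1,5,3)_7 → 1² + 5² + 3² = 1 + 25 + 9 = 35
35 = (5,0)_7 → 5² + 0² = 25 + 0 = 25
25 = (3,4)_7 → 3² + 4² = 9 + 16 = 25  — 25 already appeared earlier.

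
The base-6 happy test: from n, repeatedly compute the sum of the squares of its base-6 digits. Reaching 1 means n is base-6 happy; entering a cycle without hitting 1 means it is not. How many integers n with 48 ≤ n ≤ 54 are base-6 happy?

48: 48 → 5 → 25 → 17 → 29 → 41 → 26 → 20 → 13 → 5  — not base-6 happy
49: 49 → 6 → 1  — base-6 happy
50: 50 → 9 → 10 → 17 → 29 → 41 → 26 → 20 → 13 → 5 → 25 → 17  — not base-6 happy
51: 51 → 14 → 8 → 5 → 25 → 17 → 29 → 41 → 26 → 20 → 13 → 5  — not base-6 happy
52: 52 → 21 → 18 → 9 → 10 → 17 → 29 → 41 → 26 → 20 → 13 → 5 → 25 → 17  — not base-6 happy
53: 53 → 30 → 25 → 17 → 29 → 41 → 26 → 20 → 13 → 5 → 25  — not base-6 happy
54: 54 → 10 → 17 → 29 → 41 → 26 → 20 → 13 → 5 → 25 → 17  — not base-6 happy
base-6 happy: 49

1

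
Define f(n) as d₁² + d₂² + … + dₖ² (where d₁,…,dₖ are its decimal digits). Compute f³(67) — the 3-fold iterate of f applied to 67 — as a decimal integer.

145

67 → 6² + 7² = 85
85 → 8² + 5² = 89
89 → 8² + 9² = 145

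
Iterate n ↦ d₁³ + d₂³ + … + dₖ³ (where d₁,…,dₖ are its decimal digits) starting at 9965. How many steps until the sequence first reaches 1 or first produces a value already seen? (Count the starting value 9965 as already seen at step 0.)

9965 → 1799
1799 → 1802
1802 → 521
521 → 134
134 → 92
92 → 737
737 → 713
713 → 371
371 → 371  — 371 repeats.
That took 9 steps.

9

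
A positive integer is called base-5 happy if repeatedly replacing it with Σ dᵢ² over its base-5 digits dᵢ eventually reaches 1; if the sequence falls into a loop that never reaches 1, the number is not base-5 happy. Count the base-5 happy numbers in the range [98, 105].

98: 98 → 34 → 18 → 18  (repeats 18)
99: 99 → 41 → 11 → 5 → 1  (reaches 1)
100: 100 → 16 → 10 → 4 → 16  (repeats 16)
101: 101 → 17 → 13 → 13  (repeats 13)
102: 102 → 20 → 16 → 10 → 4 → 16  (repeats 16)
103: 103 → 25 → 1  (reaches 1)
104: 104 → 32 → 6 → 2 → 4 → 16 → 10 → 4  (repeats 4)
105: 105 → 17 → 13 → 13  (repeats 13)
base-5 happy: 99, 103

2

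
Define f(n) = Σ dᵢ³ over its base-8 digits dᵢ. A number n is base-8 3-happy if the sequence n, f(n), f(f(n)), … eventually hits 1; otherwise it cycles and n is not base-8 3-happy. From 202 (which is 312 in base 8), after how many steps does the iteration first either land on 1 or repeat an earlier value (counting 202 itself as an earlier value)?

202 = (3,1,2)_8 → 3³ + 1³ + 2³ = 27 + 1 + 8 = 36
36 = (4,4)_8 → 4³ + 4³ = 64 + 64 = 128
128 = (2,0,0)_8 → 2³ + 0³ + 0³ = 8 + 0 + 0 = 8
8 = (1,0)_8 → 1³ + 0³ = 1 + 0 = 1  — reached 1.
That took 4 steps.

4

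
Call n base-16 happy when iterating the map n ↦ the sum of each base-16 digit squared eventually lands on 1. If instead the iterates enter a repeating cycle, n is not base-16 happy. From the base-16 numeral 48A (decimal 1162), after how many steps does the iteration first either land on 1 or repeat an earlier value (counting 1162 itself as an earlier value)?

15

1162 = (4,8,10)_16 → 4² + 8² + 10² = 180
180 = (11,4)_16 → 11² + 4² = 137
137 = (8,9)_16 → 8² + 9² = 145
145 = (9,1)_16 → 9² + 1² = 82
82 = (5,2)_16 → 5² + 2² = 29
29 = (1,13)_16 → 1² + 13² = 170
170 = (10,10)_16 → 10² + 10² = 200
200 = (12,8)_16 → 12² + 8² = 208
208 = (13,0)_16 → 13² + 0² = 169
169 = (10,9)_16 → 10² + 9² = 181
181 = (11,5)_16 → 11² + 5² = 146
146 = (9,2)_16 → 9² + 2² = 85
85 = (5,5)_16 → 5² + 5² = 50
50 = (3,2)_16 → 3² + 2² = 13
13 = (13)_16 → 13² = 169  — 169 repeats.
That took 15 steps.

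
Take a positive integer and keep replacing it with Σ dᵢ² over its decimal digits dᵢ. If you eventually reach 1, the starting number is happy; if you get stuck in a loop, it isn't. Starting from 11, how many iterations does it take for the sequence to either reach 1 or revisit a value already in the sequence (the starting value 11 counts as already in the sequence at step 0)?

11 → 1² + 1² = 1 + 1 = 2
2 → 2² = 4
4 → 4² = 16
16 → 1² + 6² = 1 + 36 = 37
37 → 3² + 7² = 9 + 49 = 58
58 → 5² + 8² = 25 + 64 = 89
89 → 8² + 9² = 64 + 81 = 145
145 → 1² + 4² + 5² = 1 + 16 + 25 = 42
42 → 4² + 2² = 16 + 4 = 20
20 → 2² + 0² = 4 + 0 = 4  — 4 repeats.
That took 10 steps.

10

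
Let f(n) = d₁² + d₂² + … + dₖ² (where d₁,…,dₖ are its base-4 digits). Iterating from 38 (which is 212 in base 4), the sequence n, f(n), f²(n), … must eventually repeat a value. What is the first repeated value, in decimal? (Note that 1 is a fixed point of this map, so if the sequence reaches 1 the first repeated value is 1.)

1

38 = (2,1,2)_4 → 2² + 1² + 2² = 9
9 = (2,1)_4 → 2² + 1² = 5
5 = (1,1)_4 → 1² + 1² = 2
2 = (2)_4 → 2² = 4
4 = (1,0)_4 → 1² + 0² = 1  — reached the fixed point 1.
1 → 1, so 1 is the first repeated value.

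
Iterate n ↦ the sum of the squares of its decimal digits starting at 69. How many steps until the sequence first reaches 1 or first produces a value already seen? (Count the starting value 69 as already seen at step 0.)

69 → 6² + 9² = 117
117 → 1² + 1² + 7² = 51
51 → 5² + 1² = 26
26 → 2² + 6² = 40
40 → 4² + 0² = 16
16 → 1² + 6² = 37
37 → 3² + 7² = 58
58 → 5² + 8² = 89
89 → 8² + 9² = 145
145 → 1² + 4² + 5² = 42
42 → 4² + 2² = 20
20 → 2² + 0² = 4
4 → 4² = 16  — 16 repeats.
That took 13 steps.

13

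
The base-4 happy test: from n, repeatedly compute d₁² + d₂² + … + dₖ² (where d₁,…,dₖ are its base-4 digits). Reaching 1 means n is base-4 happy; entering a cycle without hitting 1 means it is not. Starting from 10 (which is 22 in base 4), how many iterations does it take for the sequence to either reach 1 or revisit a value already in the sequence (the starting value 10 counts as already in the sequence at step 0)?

3

10 = (2,2)_4 → 2² + 2² = 8
8 = (2,0)_4 → 2² + 0² = 4
4 = (1,0)_4 → 1² + 0² = 1  — reached 1.
That took 3 steps.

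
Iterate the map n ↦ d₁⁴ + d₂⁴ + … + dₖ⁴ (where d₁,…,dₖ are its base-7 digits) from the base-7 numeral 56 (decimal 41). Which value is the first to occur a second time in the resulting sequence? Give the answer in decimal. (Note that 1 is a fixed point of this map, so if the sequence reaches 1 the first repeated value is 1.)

963

41 = (5,6)_7 → 5⁴ + 6⁴ = 625 + 1296 = 1921
1921 = (5,4,1,3)_7 → 5⁴ + 4⁴ + 1⁴ + 3⁴ = 625 + 256 + 1 + 81 = 963
963 = (2,5,4,4)_7 → 2⁴ + 5⁴ + 4⁴ + 4⁴ = 16 + 625 + 256 + 256 = 1153
1153 = (3,2,3,5)_7 → 3⁴ + 2⁴ + 3⁴ + 5⁴ = 81 + 16 + 81 + 625 = 803
803 = (2,2,2,5)_7 → 2⁴ + 2⁴ + 2⁴ + 5⁴ = 16 + 16 + 16 + 625 = 673
673 = (1,6,5,1)_7 → 1⁴ + 6⁴ + 5⁴ + 1⁴ = 1 + 1296 + 625 + 1 = 1923
1923 = (5,4,1,5)_7 → 5⁴ + 4⁴ + 1⁴ + 5⁴ = 625 + 256 + 1 + 625 = 1507
1507 = (4,2,5,2)_7 → 4⁴ + 2⁴ + 5⁴ + 2⁴ = 256 + 16 + 625 + 16 = 913
913 = (2,4,4,3)_7 → 2⁴ + 4⁴ + 4⁴ + 3⁴ = 16 + 256 + 256 + 81 = 609
609 = (1,5,3,0)_7 → 1⁴ + 5⁴ + 3⁴ + 0⁴ = 1 + 625 + 81 + 0 = 707
707 = (2,0,3,0)_7 → 2⁴ + 0⁴ + 3⁴ + 0⁴ = 16 + 0 + 81 + 0 = 97
97 = (1,6,6)_7 → 1⁴ + 6⁴ + 6⁴ = 1 + 1296 + 1296 = 2593
2593 = (1,0,3,6,3)_7 → 1⁴ + 0⁴ + 3⁴ + 6⁴ + 3⁴ = 1 + 0 + 81 + 1296 + 81 = 1459
1459 = (4,1,5,3)_7 → 4⁴ + 1⁴ + 5⁴ + 3⁴ = 256 + 1 + 625 + 81 = 963  — 963 already appeared earlier.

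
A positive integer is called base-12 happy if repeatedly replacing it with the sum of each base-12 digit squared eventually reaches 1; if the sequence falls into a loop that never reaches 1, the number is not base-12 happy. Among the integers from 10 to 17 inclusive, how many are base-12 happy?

1

10: 10 → 100 → 80 → 100  — not base-12 happy
11: 11 → 121 → 101 → 89 → 74 → 40 → 25 → 5 → 25  — not base-12 happy
12: 12 → 1  — base-12 happy
13: 13 → 2 → 4 → 16 → 17 → 26 → 8 → 64 → 41 → 34 → 104 → 128 → 164 → 66 → 61 → 26  — not base-12 happy
14: 14 → 5 → 25 → 5  — not base-12 happy
15: 15 → 10 → 100 → 80 → 100  — not base-12 happy
16: 16 → 17 → 26 → 8 → 64 → 41 → 34 → 104 → 128 → 164 → 66 → 61 → 26  — not base-12 happy
17: 17 → 26 → 8 → 64 → 41 → 34 → 104 → 128 → 164 → 66 → 61 → 26  — not base-12 happy
base-12 happy: 12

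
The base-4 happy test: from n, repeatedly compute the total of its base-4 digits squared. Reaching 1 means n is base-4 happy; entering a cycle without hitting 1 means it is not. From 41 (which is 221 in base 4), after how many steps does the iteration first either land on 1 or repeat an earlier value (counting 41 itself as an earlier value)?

41 = (2,2,1)_4 → 2² + 2² + 1² = 4 + 4 + 1 = 9
9 = (2,1)_4 → 2² + 1² = 4 + 1 = 5
5 = (1,1)_4 → 1² + 1² = 1 + 1 = 2
2 = (2)_4 → 2² = 4
4 = (1,0)_4 → 1² + 0² = 1 + 0 = 1  — reached 1.
That took 5 steps.

5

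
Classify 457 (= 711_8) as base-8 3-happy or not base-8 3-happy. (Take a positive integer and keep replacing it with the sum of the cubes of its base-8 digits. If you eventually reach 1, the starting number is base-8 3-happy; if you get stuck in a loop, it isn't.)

base-8 3-happy

457 = (7,1,1)_8 → 345
345 = (5,3,1)_8 → 153
153 = (2,3,1)_8 → 36
36 = (4,4)_8 → 128
128 = (2,0,0)_8 → 8
8 = (1,0)_8 → 1  — reached 1.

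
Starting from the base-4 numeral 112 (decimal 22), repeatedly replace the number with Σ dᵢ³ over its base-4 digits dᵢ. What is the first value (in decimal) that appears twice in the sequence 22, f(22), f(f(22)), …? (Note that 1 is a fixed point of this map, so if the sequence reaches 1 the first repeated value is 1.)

22 = (1,1,2)_4 → 1³ + 1³ + 2³ = 1 + 1 + 8 = 10
10 = (2,2)_4 → 2³ + 2³ = 8 + 8 = 16
16 = (1,0,0)_4 → 1³ + 0³ + 0³ = 1 + 0 + 0 = 1  — reached the fixed point 1.
1 → 1, so 1 is the first repeated value.

1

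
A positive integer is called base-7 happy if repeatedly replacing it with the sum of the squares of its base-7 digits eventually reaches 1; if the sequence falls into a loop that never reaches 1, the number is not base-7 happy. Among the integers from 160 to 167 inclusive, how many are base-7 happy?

1

160: 160 → 46 → 52 → 10 → 10  (repeats 10)
161: 161 → 13 → 37 → 29 → 17 → 13  (repeats 13)
162: 162 → 14 → 4 → 16 → 8 → 2 → 4  (repeats 4)
163: 163 → 17 → 13 → 37 → 29 → 17  (repeats 17)
164: 164 → 22 → 10 → 10  (repeats 10)
165: 165 → 29 → 17 → 13 → 37 → 29  (repeats 29)
166: 166 → 38 → 34 → 52 → 10 → 10  (repeats 10)
167: 167 → 49 → 1  (reaches 1)
base-7 happy: 167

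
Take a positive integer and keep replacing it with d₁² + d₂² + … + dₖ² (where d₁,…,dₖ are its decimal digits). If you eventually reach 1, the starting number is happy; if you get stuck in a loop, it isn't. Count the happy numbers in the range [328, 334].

2

328: 328 → 77 → 98 → 145 → 42 → 20 → 4 → 16 → 37 → 58 → 89 → 145  (repeats 145)
329: 329 → 94 → 97 → 130 → 10 → 1  (reaches 1)
330: 330 → 18 → 65 → 61 → 37 → 58 → 89 → 145 → 42 → 20 → 4 → 16 → 37  (repeats 37)
331: 331 → 19 → 82 → 68 → 100 → 1  (reaches 1)
332: 332 → 22 → 8 → 64 → 52 → 29 → 85 → 89 → 145 → 42 → 20 → 4 → 16 → 37 → 58 → 89  (repeats 89)
333: 333 → 27 → 53 → 34 → 25 → 29 → 85 → 89 → 145 → 42 → 20 → 4 → 16 → 37 → 58 → 89  (repeats 89)
334: 334 → 34 → 25 → 29 → 85 → 89 → 145 → 42 → 20 → 4 → 16 → 37 → 58 → 89  (repeats 89)
happy: 329, 331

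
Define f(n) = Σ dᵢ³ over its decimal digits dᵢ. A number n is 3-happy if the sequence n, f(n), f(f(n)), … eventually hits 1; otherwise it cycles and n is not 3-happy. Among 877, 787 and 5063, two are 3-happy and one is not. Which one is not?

5063

877: 877 → 1198 → 1243 → 100 → 1  — reaches 1 (3-happy)
787: 787 → 1198 → 1243 → 100 → 1  — reaches 1 (3-happy)
5063: 5063 → 368 → 755 → 593 → 881 → 1025 → 134 → 92 → 737 → 713 → 371 → 371  — repeats 371 (not 3-happy)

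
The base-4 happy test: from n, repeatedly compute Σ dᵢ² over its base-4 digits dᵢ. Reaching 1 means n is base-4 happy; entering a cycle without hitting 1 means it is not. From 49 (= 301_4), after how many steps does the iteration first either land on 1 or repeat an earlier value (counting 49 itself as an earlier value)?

4

49 = (3,0,1)_4 → 3² + 0² + 1² = 10
10 = (2,2)_4 → 2² + 2² = 8
8 = (2,0)_4 → 2² + 0² = 4
4 = (1,0)_4 → 1² + 0² = 1  — reached 1.
That took 4 steps.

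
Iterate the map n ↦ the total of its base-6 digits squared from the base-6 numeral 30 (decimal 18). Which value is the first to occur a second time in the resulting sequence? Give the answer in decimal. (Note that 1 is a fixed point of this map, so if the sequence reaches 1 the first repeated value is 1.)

17

18 = (3,0)_6 → 3² + 0² = 9
9 = (1,3)_6 → 1² + 3² = 10
10 = (1,4)_6 → 1² + 4² = 17
17 = (2,5)_6 → 2² + 5² = 29
29 = (4,5)_6 → 4² + 5² = 41
41 = (1,0,5)_6 → 1² + 0² + 5² = 26
26 = (4,2)_6 → 4² + 2² = 20
20 = (3,2)_6 → 3² + 2² = 13
13 = (2,1)_6 → 2² + 1² = 5
5 = (5)_6 → 5² = 25
25 = (4,1)_6 → 4² + 1² = 17  — 17 already appeared earlier.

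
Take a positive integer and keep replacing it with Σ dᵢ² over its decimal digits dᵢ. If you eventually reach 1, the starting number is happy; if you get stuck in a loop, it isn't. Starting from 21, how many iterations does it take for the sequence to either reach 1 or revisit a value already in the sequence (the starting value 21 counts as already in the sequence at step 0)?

13

21 → 2² + 1² = 5
5 → 5² = 25
25 → 2² + 5² = 29
29 → 2² + 9² = 85
85 → 8² + 5² = 89
89 → 8² + 9² = 145
145 → 1² + 4² + 5² = 42
42 → 4² + 2² = 20
20 → 2² + 0² = 4
4 → 4² = 16
16 → 1² + 6² = 37
37 → 3² + 7² = 58
58 → 5² + 8² = 89  — 89 repeats.
That took 13 steps.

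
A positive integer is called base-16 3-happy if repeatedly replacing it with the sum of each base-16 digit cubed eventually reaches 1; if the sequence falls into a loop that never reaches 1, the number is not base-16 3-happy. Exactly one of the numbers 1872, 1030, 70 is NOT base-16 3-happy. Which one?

1872: 1872 → 468 → 2262 → 2925 → 3744 → 3744  — repeats 3744 (not base-16 3-happy)
1030: 1030 → 280 → 514 → 16 → 1  — reaches 1 (base-16 3-happy)
70: 70 → 280 → 514 → 16 → 1  — reaches 1 (base-16 3-happy)

1872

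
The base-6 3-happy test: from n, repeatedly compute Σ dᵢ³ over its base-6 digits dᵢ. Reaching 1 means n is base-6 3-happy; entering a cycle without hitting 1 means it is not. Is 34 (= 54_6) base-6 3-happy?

34 = (5,4)_6 → 5³ + 4³ = 125 + 64 = 189
189 = (5,1,3)_6 → 5³ + 1³ + 3³ = 125 + 1 + 27 = 153
153 = (4,1,3)_6 → 4³ + 1³ + 3³ = 64 + 1 + 27 = 92
92 = (2,3,2)_6 → 2³ + 3³ + 2³ = 8 + 27 + 8 = 43
43 = (1,1,1)_6 → 1³ + 1³ + 1³ = 1 + 1 + 1 = 3
3 = (3)_6 → 3³ = 27
27 = (4,3)_6 → 4³ + 3³ = 64 + 27 = 91
91 = (2,3,1)_6 → 2³ + 3³ + 1³ = 8 + 27 + 1 = 36
36 = (1,0,0)_6 → 1³ + 0³ + 0³ = 1 + 0 + 0 = 1  — reached 1.

base-6 3-happy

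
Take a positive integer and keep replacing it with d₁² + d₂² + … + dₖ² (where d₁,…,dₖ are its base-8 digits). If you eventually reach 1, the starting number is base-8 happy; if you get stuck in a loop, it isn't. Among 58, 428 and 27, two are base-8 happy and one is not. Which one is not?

58: 58 → 53 → 61 → 74 → 6 → 36 → 32 → 16 → 4 → 16  — repeats 16 (not base-8 happy)
428: 428 → 77 → 27 → 18 → 8 → 1  — reaches 1 (base-8 happy)
27: 27 → 18 → 8 → 1  — reaches 1 (base-8 happy)

58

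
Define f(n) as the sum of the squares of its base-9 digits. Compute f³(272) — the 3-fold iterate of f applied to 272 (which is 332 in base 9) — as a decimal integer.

272 = (3,3,2)_9 → 3² + 3² + 2² = 9 + 9 + 4 = 22
22 = (2,4)_9 → 2² + 4² = 4 + 16 = 20
20 = (2,2)_9 → 2² + 2² = 4 + 4 = 8

8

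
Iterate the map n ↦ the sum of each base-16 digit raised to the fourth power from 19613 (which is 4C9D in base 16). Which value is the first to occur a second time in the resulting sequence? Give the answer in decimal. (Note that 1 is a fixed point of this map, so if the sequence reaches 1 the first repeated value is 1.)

1

19613 = (4,12,9,13)_16 → 4⁴ + 12⁴ + 9⁴ + 13⁴ = 56114
56114 = (13,11,3,2)_16 → 13⁴ + 11⁴ + 3⁴ + 2⁴ = 43299
43299 = (10,9,2,3)_16 → 10⁴ + 9⁴ + 2⁴ + 3⁴ = 16658
16658 = (4,1,1,2)_16 → 4⁴ + 1⁴ + 1⁴ + 2⁴ = 274
274 = (1,1,2)_16 → 1⁴ + 1⁴ + 2⁴ = 18
18 = (1,2)_16 → 1⁴ + 2⁴ = 17
17 = (1,1)_16 → 1⁴ + 1⁴ = 2
2 = (2)_16 → 2⁴ = 16
16 = (1,0)_16 → 1⁴ + 0⁴ = 1  — reached the fixed point 1.
1 → 1, so 1 is the first repeated value.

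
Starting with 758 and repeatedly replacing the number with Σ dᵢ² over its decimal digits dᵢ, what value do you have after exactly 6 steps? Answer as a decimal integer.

758 → 7² + 5² + 8² = 138
138 → 1² + 3² + 8² = 74
74 → 7² + 4² = 65
65 → 6² + 5² = 61
61 → 6² + 1² = 37
37 → 3² + 7² = 58

58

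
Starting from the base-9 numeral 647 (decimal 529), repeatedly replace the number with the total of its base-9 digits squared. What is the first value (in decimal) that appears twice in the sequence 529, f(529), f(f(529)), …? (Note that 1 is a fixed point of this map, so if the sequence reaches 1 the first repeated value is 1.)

1

529 = (6,4,7)_9 → 101
101 = (1,2,2)_9 → 9
9 = (1,0)_9 → 1  — reached the fixed point 1.
1 → 1, so 1 is the first repeated value.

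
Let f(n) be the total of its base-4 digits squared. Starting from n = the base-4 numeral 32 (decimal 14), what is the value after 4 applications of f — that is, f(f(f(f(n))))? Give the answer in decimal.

14 = (3,2)_4 → 3² + 2² = 13
13 = (3,1)_4 → 3² + 1² = 10
10 = (2,2)_4 → 2² + 2² = 8
8 = (2,0)_4 → 2² + 0² = 4

4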